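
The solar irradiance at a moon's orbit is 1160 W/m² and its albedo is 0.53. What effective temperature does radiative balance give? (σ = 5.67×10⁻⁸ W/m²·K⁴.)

Power absorbed = (1−a)S·πR²; power emitted = 4πR²σT⁴. Equating and cancelling πR²:
T = ((1−a)S / 4σ)^(1/4) = (545 / (4 × 5.67×10⁻⁸))^(1/4) = (2.40×10^9)^(1/4).
T = 221 K.

T ≈ 221 K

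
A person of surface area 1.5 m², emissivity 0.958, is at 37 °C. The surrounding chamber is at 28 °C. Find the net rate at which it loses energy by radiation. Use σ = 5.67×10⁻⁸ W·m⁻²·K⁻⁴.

Q ≈ 83.7 W

Convert: 37 °C = 310 K; 28 °C = 301 K.
Q = εσA(T⁴ − T_s⁴). T⁴ − T_s⁴ = (310)⁴ − (301)⁴ = 9.24×10^9 − 8.21×10^9 = 1.03×10^9 K⁴.
Q = 0.958 × 5.67×10⁻⁸ × 1.50 × 1.03×10^9 = 83.7 W.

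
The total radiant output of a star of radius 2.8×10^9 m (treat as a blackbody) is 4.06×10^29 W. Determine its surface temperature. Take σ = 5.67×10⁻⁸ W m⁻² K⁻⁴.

A = 4πr² = 4π × (2.8×10^9)² = 9.85×10^19 m².
From P = σAT⁴, T = (P / σA)^(1/4) = (4.06×10^29 / (5.67×10⁻⁸ × 9.85×10^19))^(1/4).
T = (7.27×10^16)^(1/4) = 16400 K.

T ≈ 16400 K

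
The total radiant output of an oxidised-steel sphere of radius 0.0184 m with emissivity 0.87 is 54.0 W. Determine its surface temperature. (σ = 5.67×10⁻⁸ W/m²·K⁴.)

A = 4πr² = 4π × (0.0184)² = 4.25×10^-3 m².
From P = εσAT⁴, T = (P / εσA)^(1/4) = (54.0 / (0.87 × 5.67×10⁻⁸ × 4.25×10^-3))^(1/4).
T = (2.57×10^11)^(1/4) = 712 K.

T ≈ 712 K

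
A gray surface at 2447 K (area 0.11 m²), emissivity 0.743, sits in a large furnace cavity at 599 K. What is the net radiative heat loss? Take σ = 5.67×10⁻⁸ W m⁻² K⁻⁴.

Q = εσA(T⁴ − T_s⁴). T⁴ − T_s⁴ = (2447)⁴ − (599)⁴ = 3.59×10^13 − 1.29×10^11 = 3.57×10^13 K⁴.
Q = 0.743 × 5.67×10⁻⁸ × 0.110 × 3.57×10^13 = 1.66×10^5 W.

Q ≈ 1.66×10^5 W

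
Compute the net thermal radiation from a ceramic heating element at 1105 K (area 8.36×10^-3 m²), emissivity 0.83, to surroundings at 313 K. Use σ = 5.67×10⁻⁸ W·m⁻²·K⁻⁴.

Q ≈ 583 W

Q = εσA(T⁴ − T_s⁴). T⁴ − T_s⁴ = (1105)⁴ − (313)⁴ = 1.49×10^12 − 9.60×10^9 = 1.48×10^12 K⁴.
Q = 0.83 × 5.67×10⁻⁸ × 8.36×10^-3 × 1.48×10^12 = 583 W.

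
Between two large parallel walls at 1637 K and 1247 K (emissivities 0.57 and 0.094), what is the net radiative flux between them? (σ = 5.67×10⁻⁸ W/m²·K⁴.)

For two large parallel gray plates, q = σ(T₁⁴ − T₂⁴) / (1/ε₁ + 1/ε₂ − 1).
1/ε₁ + 1/ε₂ − 1 = 1/0.57 + 1/0.094 − 1 = 11.39.
T₁⁴ − T₂⁴ = 7.18×10^12 − 2.42×10^12 = 4.76×10^12 K⁴.
q = 5.67×10⁻⁸ × 4.76×10^12 / 11.39 = 23700 W/m².

q ≈ 23700 W/m²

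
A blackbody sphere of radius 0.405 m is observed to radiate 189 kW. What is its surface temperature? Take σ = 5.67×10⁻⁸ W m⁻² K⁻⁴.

A = 4πr² = 4π × (0.405)² = 2.06 m².
From P = σAT⁴, T = (P / σA)^(1/4) = (1.89×10^5 / (5.67×10⁻⁸ × 2.06))^(1/4).
T = (1.62×10^12)^(1/4) = 1130 K.

T ≈ 1130 K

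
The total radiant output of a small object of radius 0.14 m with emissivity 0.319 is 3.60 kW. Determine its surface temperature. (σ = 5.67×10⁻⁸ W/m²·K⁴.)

A = 4πr² = 4π × (0.14)² = 0.246 m².
From P = εσAT⁴, T = (P / εσA)^(1/4) = (3600 / (0.319 × 5.67×10⁻⁸ × 0.246))^(1/4).
T = (8.08×10^11)^(1/4) = 948 K.

T ≈ 948 K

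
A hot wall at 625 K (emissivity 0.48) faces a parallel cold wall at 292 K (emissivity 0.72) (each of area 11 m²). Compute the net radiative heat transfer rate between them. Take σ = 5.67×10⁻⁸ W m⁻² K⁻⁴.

Q ≈ 36700 W

For two large parallel gray plates, q = σ(T₁⁴ − T₂⁴) / (1/ε₁ + 1/ε₂ − 1).
1/ε₁ + 1/ε₂ − 1 = 1/0.48 + 1/0.72 − 1 = 2.472.
T₁⁴ − T₂⁴ = 1.53×10^11 − 7.27×10^9 = 1.45×10^11 K⁴.
q = 5.67×10⁻⁸ × 1.45×10^11 / 2.472 = 3330 W/m².
Q = q·A = 3330 × 11 = 36700 W.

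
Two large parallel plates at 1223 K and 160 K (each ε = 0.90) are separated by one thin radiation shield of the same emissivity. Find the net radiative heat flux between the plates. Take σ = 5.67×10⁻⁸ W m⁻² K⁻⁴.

q ≈ 51900 W/m²

Each of the 2 gaps contributes resistance (2/ε − 1) = 2/0.90 − 1 = 1.222; total = 2.444.
q = σ(T₁⁴ − T₂⁴) / 2.444 = 5.67×10⁻⁸ × 2.24×10^12 / 2.444 = 51900 W/m².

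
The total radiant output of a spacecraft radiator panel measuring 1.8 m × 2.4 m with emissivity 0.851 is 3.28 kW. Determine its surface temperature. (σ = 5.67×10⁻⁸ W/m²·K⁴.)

A = 1.8 × 2.4 = 4.32 m².
From P = εσAT⁴, T = (P / εσA)^(1/4) = (3280 / (0.851 × 5.67×10⁻⁸ × 4.32))^(1/4).
T = (1.57×10^10)^(1/4) = 354 K.

T ≈ 354 K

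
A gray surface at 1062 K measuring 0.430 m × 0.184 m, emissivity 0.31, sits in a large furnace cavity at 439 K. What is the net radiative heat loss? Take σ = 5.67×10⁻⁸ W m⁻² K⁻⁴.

A = 0.430 × 0.184 = 0.0791 m².
Q = εσA(T⁴ − T_s⁴). T⁴ − T_s⁴ = (1062)⁴ − (439)⁴ = 1.27×10^12 − 3.71×10^10 = 1.23×10^12 K⁴.
Q = 0.31 × 5.67×10⁻⁸ × 0.0791 × 1.23×10^12 = 1720 W.

Q ≈ 1720 W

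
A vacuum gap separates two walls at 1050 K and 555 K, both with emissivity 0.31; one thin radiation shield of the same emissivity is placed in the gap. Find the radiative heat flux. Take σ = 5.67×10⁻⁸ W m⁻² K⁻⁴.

q ≈ 5830 W/m²

Each of the 2 gaps contributes resistance (2/ε − 1) = 2/0.31 − 1 = 5.452; total = 10.90.
q = σ(T₁⁴ − T₂⁴) / 10.90 = 5.67×10⁻⁸ × 1.12×10^12 / 10.90 = 5830 W/m².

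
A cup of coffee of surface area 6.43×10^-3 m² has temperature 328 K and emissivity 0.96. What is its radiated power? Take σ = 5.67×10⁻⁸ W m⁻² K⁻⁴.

P ≈ 4.05 W

P = εσAT⁴ = 0.96 × 5.67×10⁻⁸ × 6.43×10^-3 × (328)⁴ = 0.96 × 5.67×10⁻⁸ × 6.43×10^-3 × 1.16×10^10.
P = 4.05 W.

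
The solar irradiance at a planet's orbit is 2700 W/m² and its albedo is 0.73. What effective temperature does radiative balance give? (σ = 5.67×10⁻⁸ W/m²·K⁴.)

Power absorbed = (1−a)S·πR²; power emitted = 4πR²σT⁴. Equating and cancelling πR²:
T = ((1−a)S / 4σ)^(1/4) = (729 / (4 × 5.67×10⁻⁸))^(1/4) = (3.21×10^9)^(1/4).
T = 238 K.

T ≈ 238 K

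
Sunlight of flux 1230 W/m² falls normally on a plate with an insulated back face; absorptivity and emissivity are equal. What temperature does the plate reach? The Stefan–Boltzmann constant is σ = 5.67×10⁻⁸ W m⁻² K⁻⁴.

Absorbed flux αS = emitted flux εσT⁴ (one radiating face); with α = ε, T = (S/σ)^(1/4).
T = (1230 / 5.67×10⁻⁸)^(1/4) = (2.17×10^10)^(1/4).
T = 384 K.

T ≈ 384 K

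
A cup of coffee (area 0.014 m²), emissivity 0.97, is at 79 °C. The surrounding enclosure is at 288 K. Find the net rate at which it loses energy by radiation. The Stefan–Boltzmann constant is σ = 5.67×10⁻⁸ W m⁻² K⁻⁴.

Convert: 79 °C = 352 K.
Q = εσA(T⁴ − T_s⁴). T⁴ − T_s⁴ = (352)⁴ − (288)⁴ = 1.54×10^10 − 6.88×10^9 = 8.47×10^9 K⁴.
Q = 0.97 × 5.67×10⁻⁸ × 0.0140 × 8.47×10^9 = 6.52 W.

Q ≈ 6.52 W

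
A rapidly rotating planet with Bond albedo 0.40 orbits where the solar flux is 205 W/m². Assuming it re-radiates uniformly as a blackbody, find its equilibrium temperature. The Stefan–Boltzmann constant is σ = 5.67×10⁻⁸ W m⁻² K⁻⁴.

Power absorbed = (1−a)S·πR²; power emitted = 4πR²σT⁴. Equating and cancelling πR²:
T = ((1−a)S / 4σ)^(1/4) = (123 / (4 × 5.67×10⁻⁸))^(1/4) = (5.42×10^8)^(1/4).
T = 153 K.

T ≈ 153 K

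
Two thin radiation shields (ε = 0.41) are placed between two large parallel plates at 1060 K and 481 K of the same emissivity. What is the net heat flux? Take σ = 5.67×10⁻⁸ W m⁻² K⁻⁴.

q ≈ 5890 W/m²

Each of the 3 gaps contributes resistance (2/ε − 1) = 2/0.41 − 1 = 3.878; total = 11.63.
q = σ(T₁⁴ − T₂⁴) / 11.63 = 5.67×10⁻⁸ × 1.21×10^12 / 11.63 = 5890 W/m².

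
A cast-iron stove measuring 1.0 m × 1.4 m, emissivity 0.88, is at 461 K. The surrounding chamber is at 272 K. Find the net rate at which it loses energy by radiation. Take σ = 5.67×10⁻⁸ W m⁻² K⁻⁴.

A = 1.0 × 1.4 = 1.40 m².
Q = εσA(T⁴ − T_s⁴). T⁴ − T_s⁴ = (461)⁴ − (272)⁴ = 4.52×10^10 − 5.47×10^9 = 3.97×10^10 K⁴.
Q = 0.88 × 5.67×10⁻⁸ × 1.40 × 3.97×10^10 = 2770 W.

Q ≈ 2770 W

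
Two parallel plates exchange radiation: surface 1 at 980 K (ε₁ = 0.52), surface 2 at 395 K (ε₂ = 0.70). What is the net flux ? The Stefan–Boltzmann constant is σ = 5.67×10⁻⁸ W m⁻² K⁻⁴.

q ≈ 21700 W/m²

For two large parallel gray plates, q = σ(T₁⁴ − T₂⁴) / (1/ε₁ + 1/ε₂ − 1).
1/ε₁ + 1/ε₂ − 1 = 1/0.52 + 1/0.70 − 1 = 2.352.
T₁⁴ − T₂⁴ = 9.22×10^11 − 2.43×10^10 = 8.98×10^11 K⁴.
q = 5.67×10⁻⁸ × 8.98×10^11 / 2.352 = 21700 W/m².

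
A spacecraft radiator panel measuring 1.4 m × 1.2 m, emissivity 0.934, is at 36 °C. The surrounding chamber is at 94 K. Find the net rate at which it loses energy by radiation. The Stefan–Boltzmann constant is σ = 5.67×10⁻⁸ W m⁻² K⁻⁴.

Q ≈ 804 W

A = 1.4 × 1.2 = 1.68 m².
Convert: 36 °C = 309 K.
Q = εσA(T⁴ − T_s⁴). T⁴ − T_s⁴ = (309)⁴ − (94)⁴ = 9.12×10^9 − 7.81×10^7 = 9.04×10^9 K⁴.
Q = 0.934 × 5.67×10⁻⁸ × 1.68 × 9.04×10^9 = 804 W.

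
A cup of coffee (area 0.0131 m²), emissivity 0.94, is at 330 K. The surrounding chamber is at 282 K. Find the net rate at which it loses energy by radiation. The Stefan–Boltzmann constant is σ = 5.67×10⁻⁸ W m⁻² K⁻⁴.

Q = εσA(T⁴ − T_s⁴). T⁴ − T_s⁴ = (330)⁴ − (282)⁴ = 1.19×10^10 − 6.32×10^9 = 5.54×10^9 K⁴.
Q = 0.94 × 5.67×10⁻⁸ × 0.0131 × 5.54×10^9 = 3.86 W.

Q ≈ 3.86 W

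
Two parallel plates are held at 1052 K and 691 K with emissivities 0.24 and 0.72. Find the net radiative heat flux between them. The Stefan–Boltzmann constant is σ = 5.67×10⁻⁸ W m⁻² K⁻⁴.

For two large parallel gray plates, q = σ(T₁⁴ − T₂⁴) / (1/ε₁ + 1/ε₂ − 1).
1/ε₁ + 1/ε₂ − 1 = 1/0.24 + 1/0.72 − 1 = 4.556.
T₁⁴ − T₂⁴ = 1.22×10^12 − 2.28×10^11 = 9.97×10^11 K⁴.
q = 5.67×10⁻⁸ × 9.97×10^11 / 4.556 = 12400 W/m².

q ≈ 12400 W/m²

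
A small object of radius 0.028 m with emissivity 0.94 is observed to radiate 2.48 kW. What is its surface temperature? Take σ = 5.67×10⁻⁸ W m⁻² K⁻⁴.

T ≈ 1470 K

A = 4πr² = 4π × (0.028)² = 9.85×10^-3 m².
From P = εσAT⁴, T = (P / εσA)^(1/4) = (2480 / (0.94 × 5.67×10⁻⁸ × 9.85×10^-3))^(1/4).
T = (4.72×10^12)^(1/4) = 1470 K.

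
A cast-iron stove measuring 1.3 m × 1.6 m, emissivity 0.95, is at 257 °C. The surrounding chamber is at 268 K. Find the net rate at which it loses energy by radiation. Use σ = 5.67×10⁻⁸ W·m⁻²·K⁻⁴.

Q ≈ 8260 W

A = 1.3 × 1.6 = 2.08 m².
Convert: 257 °C = 530 K.
Q = εσA(T⁴ − T_s⁴). T⁴ − T_s⁴ = (530)⁴ − (268)⁴ = 7.89×10^10 − 5.16×10^9 = 7.37×10^10 K⁴.
Q = 0.95 × 5.67×10⁻⁸ × 2.08 × 7.37×10^10 = 8260 W.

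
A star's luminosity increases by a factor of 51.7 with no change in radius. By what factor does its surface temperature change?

P ∝ T⁴ ⇒ T ∝ P^(1/4), so T scales by (51.7)^(1/4) = 2.68.

factor ≈ 2.68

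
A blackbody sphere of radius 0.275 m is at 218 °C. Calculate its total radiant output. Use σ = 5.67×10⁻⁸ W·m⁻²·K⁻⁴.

A = 4πr² = 4π × (0.275)² = 0.950 m².
218 °C = 491 K.
P = σAT⁴ = 5.67×10⁻⁸ × 0.950 × (491)⁴ = 5.67×10⁻⁸ × 0.950 × 5.81×10^10.
P = 3130 W.

P ≈ 3130 W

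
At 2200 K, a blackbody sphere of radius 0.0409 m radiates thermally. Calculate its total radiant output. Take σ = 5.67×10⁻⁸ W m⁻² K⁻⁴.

P ≈ 27900 W

A = 4πr² = 4π × (0.0409)² = 0.0210 m².
P = σAT⁴ = 5.67×10⁻⁸ × 0.0210 × (2200)⁴ = 5.67×10⁻⁸ × 0.0210 × 2.34×10^13.
P = 27900 W.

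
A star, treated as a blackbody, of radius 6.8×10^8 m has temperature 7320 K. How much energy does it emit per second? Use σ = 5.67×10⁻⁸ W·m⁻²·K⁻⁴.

P ≈ 9.46×10^26 W

A = 4πr² = 4π × (6.8×10^8)² = 5.81×10^18 m².
P = σAT⁴ = 5.67×10⁻⁸ × 5.81×10^18 × (7320)⁴ = 5.67×10⁻⁸ × 5.81×10^18 × 2.87×10^15.
P = 9.46×10^26 W.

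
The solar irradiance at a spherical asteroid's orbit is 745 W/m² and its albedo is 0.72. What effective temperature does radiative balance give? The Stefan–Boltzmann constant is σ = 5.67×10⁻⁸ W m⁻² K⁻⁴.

T ≈ 174 K

Power absorbed = (1−a)S·πR²; power emitted = 4πR²σT⁴. Equating and cancelling πR²:
T = ((1−a)S / 4σ)^(1/4) = (209 / (4 × 5.67×10⁻⁸))^(1/4) = (9.20×10^8)^(1/4).
T = 174 K.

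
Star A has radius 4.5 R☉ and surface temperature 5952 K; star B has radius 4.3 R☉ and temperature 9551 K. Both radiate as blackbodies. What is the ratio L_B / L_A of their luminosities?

L = 4πR²σT⁴ ∝ R²T⁴, so L_B/L_A = (4.3/4.5)² × (9551/5952)⁴ = 0.913 × 6.63 = 6.05.

L_B/L_A ≈ 6.05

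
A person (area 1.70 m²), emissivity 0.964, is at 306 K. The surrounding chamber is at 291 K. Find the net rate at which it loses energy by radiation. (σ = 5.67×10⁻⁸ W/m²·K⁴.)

Q ≈ 148 W

Q = εσA(T⁴ − T_s⁴). T⁴ − T_s⁴ = (306)⁴ − (291)⁴ = 8.77×10^9 − 7.17×10^9 = 1.60×10^9 K⁴.
Q = 0.964 × 5.67×10⁻⁸ × 1.70 × 1.60×10^9 = 148 W.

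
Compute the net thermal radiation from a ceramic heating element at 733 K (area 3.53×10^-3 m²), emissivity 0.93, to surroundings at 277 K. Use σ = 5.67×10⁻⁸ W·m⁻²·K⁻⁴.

Q ≈ 52.6 W

Q = εσA(T⁴ − T_s⁴). T⁴ − T_s⁴ = (733)⁴ − (277)⁴ = 2.89×10^11 − 5.89×10^9 = 2.83×10^11 K⁴.
Q = 0.93 × 5.67×10⁻⁸ × 3.53×10^-3 × 2.83×10^11 = 52.6 W.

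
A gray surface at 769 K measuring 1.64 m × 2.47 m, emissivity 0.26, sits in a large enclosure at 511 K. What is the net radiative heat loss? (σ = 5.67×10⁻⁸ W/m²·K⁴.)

A = 1.64 × 2.47 = 4.05 m².
Q = εσA(T⁴ − T_s⁴). T⁴ − T_s⁴ = (769)⁴ − (511)⁴ = 3.50×10^11 − 6.82×10^10 = 2.82×10^11 K⁴.
Q = 0.26 × 5.67×10⁻⁸ × 4.05 × 2.82×10^11 = 16800 W.

Q ≈ 16800 W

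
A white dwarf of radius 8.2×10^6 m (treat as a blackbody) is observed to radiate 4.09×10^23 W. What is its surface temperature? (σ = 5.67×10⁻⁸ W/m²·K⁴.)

A = 4πr² = 4π × (8.2×10^6)² = 8.45×10^14 m².
From P = σAT⁴, T = (P / σA)^(1/4) = (4.09×10^23 / (5.67×10⁻⁸ × 8.45×10^14))^(1/4).
T = (8.54×10^15)^(1/4) = 9610 K.

T ≈ 9610 K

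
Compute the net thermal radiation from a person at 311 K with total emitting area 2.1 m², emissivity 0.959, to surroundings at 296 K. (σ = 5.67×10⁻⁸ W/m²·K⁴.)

Q ≈ 192 W

Q = εσA(T⁴ − T_s⁴). T⁴ − T_s⁴ = (311)⁴ − (296)⁴ = 9.35×10^9 − 7.68×10^9 = 1.68×10^9 K⁴.
Q = 0.959 × 5.67×10⁻⁸ × 2.10 × 1.68×10^9 = 192 W.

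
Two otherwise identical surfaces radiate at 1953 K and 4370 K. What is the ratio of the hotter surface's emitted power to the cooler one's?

ratio ≈ 25.1

P ∝ T⁴, so the ratio is (4370/1953)⁴ = (2.238)⁴ = 25.1.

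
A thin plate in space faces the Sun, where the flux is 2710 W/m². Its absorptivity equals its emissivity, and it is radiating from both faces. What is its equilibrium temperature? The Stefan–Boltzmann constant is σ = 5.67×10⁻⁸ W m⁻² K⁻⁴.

T ≈ 393 K

Absorbed flux αS = emitted flux 2εσT⁴ per unit area; with α = ε this gives T = (S/2σ)^(1/4).
T = (2710 / (2 × 5.67×10⁻⁸))^(1/4) = (2.39×10^10)^(1/4).
T = 393 K.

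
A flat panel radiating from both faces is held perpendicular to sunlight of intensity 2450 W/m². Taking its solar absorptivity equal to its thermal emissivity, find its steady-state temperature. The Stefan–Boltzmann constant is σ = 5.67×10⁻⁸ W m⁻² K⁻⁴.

T ≈ 383 K

Absorbed flux αS = emitted flux 2εσT⁴ per unit area; with α = ε this gives T = (S/2σ)^(1/4).
T = (2450 / (2 × 5.67×10⁻⁸))^(1/4) = (2.16×10^10)^(1/4).
T = 383 K.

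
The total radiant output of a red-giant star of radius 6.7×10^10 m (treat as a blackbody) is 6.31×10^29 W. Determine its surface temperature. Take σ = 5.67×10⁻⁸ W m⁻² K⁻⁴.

A = 4πr² = 4π × (6.7×10^10)² = 5.64×10^22 m².
From P = σAT⁴, T = (P / σA)^(1/4) = (6.31×10^29 / (5.67×10⁻⁸ × 5.64×10^22))^(1/4).
T = (1.97×10^14)^(1/4) = 3750 K.

T ≈ 3750 K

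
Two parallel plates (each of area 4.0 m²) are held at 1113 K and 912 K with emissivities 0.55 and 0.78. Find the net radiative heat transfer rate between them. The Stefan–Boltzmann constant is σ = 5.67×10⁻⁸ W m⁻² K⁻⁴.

Q ≈ 91000 W

For two large parallel gray plates, q = σ(T₁⁴ − T₂⁴) / (1/ε₁ + 1/ε₂ − 1).
1/ε₁ + 1/ε₂ − 1 = 1/0.55 + 1/0.78 − 1 = 2.100.
T₁⁴ − T₂⁴ = 1.53×10^12 − 6.92×10^11 = 8.43×10^11 K⁴.
q = 5.67×10⁻⁸ × 8.43×10^11 / 2.100 = 22800 W/m².
Q = q·A = 22800 × 4.0 = 91000 W.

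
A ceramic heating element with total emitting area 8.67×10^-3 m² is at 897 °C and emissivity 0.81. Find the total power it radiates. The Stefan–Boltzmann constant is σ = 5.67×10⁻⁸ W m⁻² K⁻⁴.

897 °C = 1170 K.
P = εσAT⁴ = 0.81 × 5.67×10⁻⁸ × 8.67×10^-3 × (1170)⁴ = 0.81 × 5.67×10⁻⁸ × 8.67×10^-3 × 1.87×10^12.
P = 746 W.

P ≈ 746 W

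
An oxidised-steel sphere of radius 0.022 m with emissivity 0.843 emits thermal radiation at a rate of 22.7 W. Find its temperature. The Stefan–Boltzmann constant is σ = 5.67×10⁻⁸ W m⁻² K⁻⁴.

A = 4πr² = 4π × (0.022)² = 6.08×10^-3 m².
From P = εσAT⁴, T = (P / εσA)^(1/4) = (22.7 / (0.843 × 5.67×10⁻⁸ × 6.08×10^-3))^(1/4).
T = (7.81×10^10)^(1/4) = 529 K.

T ≈ 529 K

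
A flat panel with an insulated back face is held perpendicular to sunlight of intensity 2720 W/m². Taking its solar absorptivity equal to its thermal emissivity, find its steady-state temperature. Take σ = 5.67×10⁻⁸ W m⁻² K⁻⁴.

T ≈ 468 K

Absorbed flux αS = emitted flux εσT⁴ (one radiating face); with α = ε, T = (S/σ)^(1/4).
T = (2720 / 5.67×10⁻⁸)^(1/4) = (4.80×10^10)^(1/4).
T = 468 K.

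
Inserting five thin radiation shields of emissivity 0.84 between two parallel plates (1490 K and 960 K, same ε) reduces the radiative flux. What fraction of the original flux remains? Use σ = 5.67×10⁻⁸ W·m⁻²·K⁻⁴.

ratio ≈ 0.167

With N identical shields there are N+1 = 6 gaps in series, each with the same radiative resistance, so the flux falls to 1/(N+1) of its unshielded value.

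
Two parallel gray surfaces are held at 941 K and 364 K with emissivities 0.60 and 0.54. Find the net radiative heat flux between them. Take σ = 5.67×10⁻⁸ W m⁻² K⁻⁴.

For two large parallel gray plates, q = σ(T₁⁴ − T₂⁴) / (1/ε₁ + 1/ε₂ − 1).
1/ε₁ + 1/ε₂ − 1 = 1/0.60 + 1/0.54 − 1 = 2.519.
T₁⁴ − T₂⁴ = 7.84×10^11 − 1.76×10^10 = 7.67×10^11 K⁴.
q = 5.67×10⁻⁸ × 7.67×10^11 / 2.519 = 17300 W/m².

q ≈ 17300 W/m²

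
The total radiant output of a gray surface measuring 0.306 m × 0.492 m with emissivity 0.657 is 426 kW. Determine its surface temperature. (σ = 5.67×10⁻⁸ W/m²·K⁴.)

T ≈ 2950 K

A = 0.306 × 0.492 = 0.151 m².
From P = εσAT⁴, T = (P / εσA)^(1/4) = (4.26×10^5 / (0.657 × 5.67×10⁻⁸ × 0.151))^(1/4).
T = (7.60×10^13)^(1/4) = 2950 K.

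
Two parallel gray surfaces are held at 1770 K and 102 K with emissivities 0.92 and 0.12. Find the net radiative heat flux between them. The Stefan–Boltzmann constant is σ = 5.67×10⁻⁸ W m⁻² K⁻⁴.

q ≈ 66100 W/m²

For two large parallel gray plates, q = σ(T₁⁴ − T₂⁴) / (1/ε₁ + 1/ε₂ − 1).
1/ε₁ + 1/ε₂ − 1 = 1/0.92 + 1/0.12 − 1 = 8.420.
T₁⁴ − T₂⁴ = 9.82×10^12 − 1.08×10^8 = 9.81×10^12 K⁴.
q = 5.67×10⁻⁸ × 9.81×10^12 / 8.420 = 66100 W/m².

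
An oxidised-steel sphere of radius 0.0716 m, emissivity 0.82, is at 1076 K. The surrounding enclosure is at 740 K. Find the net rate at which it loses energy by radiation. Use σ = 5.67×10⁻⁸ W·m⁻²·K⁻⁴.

A = 4πr² = 4π × (0.0716)² = 0.0644 m².
Q = εσA(T⁴ − T_s⁴). T⁴ − T_s⁴ = (1076)⁴ − (740)⁴ = 1.34×10^12 − 3.00×10^11 = 1.04×10^12 K⁴.
Q = 0.82 × 5.67×10⁻⁸ × 0.0644 × 1.04×10^12 = 3120 W.

Q ≈ 3120 W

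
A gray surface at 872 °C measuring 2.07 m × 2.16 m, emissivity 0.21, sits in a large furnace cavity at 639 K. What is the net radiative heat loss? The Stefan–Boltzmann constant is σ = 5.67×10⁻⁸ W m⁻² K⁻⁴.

Q ≈ 82600 W

A = 2.07 × 2.16 = 4.47 m².
Convert: 872 °C = 1145 K.
Q = εσA(T⁴ − T_s⁴). T⁴ − T_s⁴ = (1145)⁴ − (639)⁴ = 1.72×10^12 − 1.67×10^11 = 1.55×10^12 K⁴.
Q = 0.21 × 5.67×10⁻⁸ × 4.47 × 1.55×10^12 = 82600 W.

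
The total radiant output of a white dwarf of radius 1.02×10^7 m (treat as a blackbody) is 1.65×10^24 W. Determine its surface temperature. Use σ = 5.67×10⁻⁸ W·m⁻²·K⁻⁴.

A = 4πr² = 4π × (1.02×10^7)² = 1.31×10^15 m².
From P = σAT⁴, T = (P / σA)^(1/4) = (1.65×10^24 / (5.67×10⁻⁸ × 1.31×10^15))^(1/4).
T = (2.23×10^16)^(1/4) = 12200 K.

T ≈ 12200 K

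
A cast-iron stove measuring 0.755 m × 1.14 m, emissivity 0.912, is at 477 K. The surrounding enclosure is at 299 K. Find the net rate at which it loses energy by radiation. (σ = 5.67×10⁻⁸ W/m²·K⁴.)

A = 0.755 × 1.14 = 0.861 m².
Q = εσA(T⁴ − T_s⁴). T⁴ − T_s⁴ = (477)⁴ − (299)⁴ = 5.18×10^10 − 7.99×10^9 = 4.38×10^10 K⁴.
Q = 0.912 × 5.67×10⁻⁸ × 0.861 × 4.38×10^10 = 1950 W.

Q ≈ 1950 W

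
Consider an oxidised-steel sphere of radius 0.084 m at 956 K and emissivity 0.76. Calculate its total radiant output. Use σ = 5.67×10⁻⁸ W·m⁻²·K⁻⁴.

P ≈ 3190 W

A = 4πr² = 4π × (0.084)² = 0.0887 m².
Stefan–Boltzmann: P = εσAT⁴ = 0.76 × 5.67×10⁻⁸ × 0.0887 × (956)⁴ = 0.76 × 5.67×10⁻⁸ × 0.0887 × 8.35×10^11.
P = 3190 W.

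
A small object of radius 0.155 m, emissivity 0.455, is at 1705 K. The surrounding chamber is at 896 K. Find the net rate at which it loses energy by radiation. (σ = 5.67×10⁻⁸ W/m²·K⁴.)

Q ≈ 60800 W

A = 4πr² = 4π × (0.155)² = 0.302 m².
Q = εσA(T⁴ − T_s⁴). T⁴ − T_s⁴ = (1705)⁴ − (896)⁴ = 8.45×10^12 − 6.45×10^11 = 7.81×10^12 K⁴.
Q = 0.455 × 5.67×10⁻⁸ × 0.302 × 7.81×10^12 = 60800 W.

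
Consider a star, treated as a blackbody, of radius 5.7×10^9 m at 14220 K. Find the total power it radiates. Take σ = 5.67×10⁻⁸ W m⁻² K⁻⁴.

P ≈ 9.47×10^29 W

A = 4πr² = 4π × (5.7×10^9)² = 4.08×10^20 m².
P = σAT⁴ = 5.67×10⁻⁸ × 4.08×10^20 × (14220)⁴ = 5.67×10⁻⁸ × 4.08×10^20 × 4.09×10^16.
P = 9.47×10^29 W.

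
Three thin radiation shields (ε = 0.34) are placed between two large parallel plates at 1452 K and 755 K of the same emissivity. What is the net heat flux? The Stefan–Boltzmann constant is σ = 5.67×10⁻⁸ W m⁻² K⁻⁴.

Each of the 4 gaps contributes resistance (2/ε − 1) = 2/0.34 − 1 = 4.882; total = 19.53.
q = σ(T₁⁴ − T₂⁴) / 19.53 = 5.67×10⁻⁸ × 4.12×10^12 / 19.53 = 12000 W/m².

q ≈ 12000 W/m²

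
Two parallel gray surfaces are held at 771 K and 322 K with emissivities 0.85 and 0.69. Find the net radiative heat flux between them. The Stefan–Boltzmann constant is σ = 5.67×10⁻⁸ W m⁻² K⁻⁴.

For two large parallel gray plates, q = σ(T₁⁴ − T₂⁴) / (1/ε₁ + 1/ε₂ − 1).
1/ε₁ + 1/ε₂ − 1 = 1/0.85 + 1/0.69 − 1 = 1.626.
T₁⁴ − T₂⁴ = 3.53×10^11 − 1.08×10^10 = 3.43×10^11 K⁴.
q = 5.67×10⁻⁸ × 3.43×10^11 / 1.626 = 11900 W/m².

q ≈ 11900 W/m²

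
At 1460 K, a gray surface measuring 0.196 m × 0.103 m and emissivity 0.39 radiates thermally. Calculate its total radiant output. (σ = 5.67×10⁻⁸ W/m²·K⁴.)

P ≈ 2030 W

A = 0.196 × 0.103 = 0.0202 m².
P = εσAT⁴ = 0.39 × 5.67×10⁻⁸ × 0.0202 × (1460)⁴ = 0.39 × 5.67×10⁻⁸ × 0.0202 × 4.54×10^12.
P = 2030 W.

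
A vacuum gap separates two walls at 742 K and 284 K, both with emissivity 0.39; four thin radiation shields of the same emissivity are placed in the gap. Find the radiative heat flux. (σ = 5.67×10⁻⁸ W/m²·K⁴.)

Each of the 5 gaps contributes resistance (2/ε − 1) = 2/0.39 − 1 = 4.128; total = 20.64.
q = σ(T₁⁴ − T₂⁴) / 20.64 = 5.67×10⁻⁸ × 2.97×10^11 / 20.64 = 815 W/m².

q ≈ 815 W/m²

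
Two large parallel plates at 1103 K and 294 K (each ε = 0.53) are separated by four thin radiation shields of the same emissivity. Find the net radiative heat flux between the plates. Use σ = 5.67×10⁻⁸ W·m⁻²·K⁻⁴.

Each of the 5 gaps contributes resistance (2/ε − 1) = 2/0.53 − 1 = 2.774; total = 13.87.
q = σ(T₁⁴ − T₂⁴) / 13.87 = 5.67×10⁻⁸ × 1.47×10^12 / 13.87 = 6020 W/m².

q ≈ 6020 W/m²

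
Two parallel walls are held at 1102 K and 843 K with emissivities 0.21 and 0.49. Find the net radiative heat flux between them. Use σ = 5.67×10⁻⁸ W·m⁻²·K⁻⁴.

q ≈ 9480 W/m²

For two large parallel gray plates, q = σ(T₁⁴ − T₂⁴) / (1/ε₁ + 1/ε₂ − 1).
1/ε₁ + 1/ε₂ − 1 = 1/0.21 + 1/0.49 − 1 = 5.803.
T₁⁴ − T₂⁴ = 1.47×10^12 − 5.05×10^11 = 9.70×10^11 K⁴.
q = 5.67×10⁻⁸ × 9.70×10^11 / 5.803 = 9480 W/m².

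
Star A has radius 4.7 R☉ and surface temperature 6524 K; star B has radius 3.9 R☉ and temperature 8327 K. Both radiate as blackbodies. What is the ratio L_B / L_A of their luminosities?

L = 4πR²σT⁴ ∝ R²T⁴, so L_B/L_A = (3.9/4.7)² × (8327/6524)⁴ = 0.689 × 2.65 = 1.83.

L_B/L_A ≈ 1.83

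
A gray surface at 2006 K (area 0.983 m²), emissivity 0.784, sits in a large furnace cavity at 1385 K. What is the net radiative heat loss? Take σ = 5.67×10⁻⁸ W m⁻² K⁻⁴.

Q = εσA(T⁴ − T_s⁴). T⁴ − T_s⁴ = (2006)⁴ − (1385)⁴ = 1.62×10^13 − 3.68×10^12 = 1.25×10^13 K⁴.
Q = 0.784 × 5.67×10⁻⁸ × 0.983 × 1.25×10^13 = 5.47×10^5 W.

Q ≈ 5.47×10^5 W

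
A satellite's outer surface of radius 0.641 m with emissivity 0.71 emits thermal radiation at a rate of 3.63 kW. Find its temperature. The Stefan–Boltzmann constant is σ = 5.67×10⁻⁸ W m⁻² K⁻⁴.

A = 4πr² = 4π × (0.641)² = 5.16 m².
From P = εσAT⁴, T = (P / εσA)^(1/4) = (3630 / (0.71 × 5.67×10⁻⁸ × 5.16))^(1/4).
T = (1.75×10^10)^(1/4) = 364 K.

T ≈ 364 K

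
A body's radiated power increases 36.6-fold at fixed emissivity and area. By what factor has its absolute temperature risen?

P ∝ T⁴ ⇒ T ∝ P^(1/4), so T scales by (36.6)^(1/4) = 2.46.

factor ≈ 2.46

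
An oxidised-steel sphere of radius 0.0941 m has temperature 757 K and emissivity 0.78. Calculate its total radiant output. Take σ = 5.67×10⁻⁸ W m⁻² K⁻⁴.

P ≈ 1620 W

A = 4πr² = 4π × (0.0941)² = 0.111 m².
Stefan–Boltzmann: P = εσAT⁴ = 0.78 × 5.67×10⁻⁸ × 0.111 × (757)⁴ = 0.78 × 5.67×10⁻⁸ × 0.111 × 3.28×10^11.
P = 1620 W.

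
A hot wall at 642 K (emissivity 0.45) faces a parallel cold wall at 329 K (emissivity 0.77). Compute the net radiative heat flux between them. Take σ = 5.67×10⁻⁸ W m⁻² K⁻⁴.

For two large parallel gray plates, q = σ(T₁⁴ − T₂⁴) / (1/ε₁ + 1/ε₂ − 1).
1/ε₁ + 1/ε₂ − 1 = 1/0.45 + 1/0.77 − 1 = 2.521.
T₁⁴ − T₂⁴ = 1.70×10^11 − 1.17×10^10 = 1.58×10^11 K⁴.
q = 5.67×10⁻⁸ × 1.58×10^11 / 2.521 = 3560 W/m².

q ≈ 3560 W/m²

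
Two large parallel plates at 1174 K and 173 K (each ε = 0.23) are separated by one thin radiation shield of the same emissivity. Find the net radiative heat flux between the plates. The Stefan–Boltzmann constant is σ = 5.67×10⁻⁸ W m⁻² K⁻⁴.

q ≈ 6990 W/m²

Each of the 2 gaps contributes resistance (2/ε − 1) = 2/0.23 − 1 = 7.696; total = 15.39.
q = σ(T₁⁴ − T₂⁴) / 15.39 = 5.67×10⁻⁸ × 1.90×10^12 / 15.39 = 6990 W/m².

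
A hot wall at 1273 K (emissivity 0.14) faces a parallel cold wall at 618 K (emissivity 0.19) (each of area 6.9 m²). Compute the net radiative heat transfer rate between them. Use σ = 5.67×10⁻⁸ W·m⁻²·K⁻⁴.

Q ≈ 85100 W

For two large parallel gray plates, q = σ(T₁⁴ − T₂⁴) / (1/ε₁ + 1/ε₂ − 1).
1/ε₁ + 1/ε₂ − 1 = 1/0.14 + 1/0.19 − 1 = 11.41.
T₁⁴ − T₂⁴ = 2.63×10^12 − 1.46×10^11 = 2.48×10^12 K⁴.
q = 5.67×10⁻⁸ × 2.48×10^12 / 11.41 = 12300 W/m².
Q = q·A = 12300 × 6.9 = 85100 W.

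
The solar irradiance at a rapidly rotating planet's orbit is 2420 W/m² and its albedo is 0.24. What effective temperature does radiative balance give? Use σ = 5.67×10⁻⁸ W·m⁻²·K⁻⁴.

Power absorbed = (1−a)S·πR²; power emitted = 4πR²σT⁴. Equating and cancelling πR²:
T = ((1−a)S / 4σ)^(1/4) = (1840 / (4 × 5.67×10⁻⁸))^(1/4) = (8.11×10^9)^(1/4).
T = 300 K.

T ≈ 300 K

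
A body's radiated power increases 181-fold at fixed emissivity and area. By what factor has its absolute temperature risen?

P ∝ T⁴ ⇒ T ∝ P^(1/4), so T scales by (181)^(1/4) = 3.67.

factor ≈ 3.67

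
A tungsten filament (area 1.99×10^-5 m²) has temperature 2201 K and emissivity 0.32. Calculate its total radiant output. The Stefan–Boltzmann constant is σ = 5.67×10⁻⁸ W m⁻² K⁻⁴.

Stefan–Boltzmann: P = εσAT⁴ = 0.32 × 5.67×10⁻⁸ × 1.99×10^-5 × (2201)⁴ = 0.32 × 5.67×10⁻⁸ × 1.99×10^-5 × 2.35×10^13.
P = 8.47 W.

P ≈ 8.47 W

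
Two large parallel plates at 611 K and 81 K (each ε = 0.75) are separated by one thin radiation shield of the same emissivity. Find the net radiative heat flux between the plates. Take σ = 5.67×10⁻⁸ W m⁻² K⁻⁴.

q ≈ 2370 W/m²

Each of the 2 gaps contributes resistance (2/ε − 1) = 2/0.75 − 1 = 1.667; total = 3.333.
q = σ(T₁⁴ − T₂⁴) / 3.333 = 5.67×10⁻⁸ × 1.39×10^11 / 3.333 = 2370 W/m².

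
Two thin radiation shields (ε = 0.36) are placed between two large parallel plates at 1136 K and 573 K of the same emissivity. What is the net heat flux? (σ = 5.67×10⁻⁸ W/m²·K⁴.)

Each of the 3 gaps contributes resistance (2/ε − 1) = 2/0.36 − 1 = 4.556; total = 13.67.
q = σ(T₁⁴ − T₂⁴) / 13.67 = 5.67×10⁻⁸ × 1.56×10^12 / 13.67 = 6460 W/m².

q ≈ 6460 W/m²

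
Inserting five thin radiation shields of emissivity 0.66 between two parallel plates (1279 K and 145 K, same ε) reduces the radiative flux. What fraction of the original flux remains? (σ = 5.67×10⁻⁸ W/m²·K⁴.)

With N identical shields there are N+1 = 6 gaps in series, each with the same radiative resistance, so the flux falls to 1/(N+1) of its unshielded value.

ratio ≈ 0.167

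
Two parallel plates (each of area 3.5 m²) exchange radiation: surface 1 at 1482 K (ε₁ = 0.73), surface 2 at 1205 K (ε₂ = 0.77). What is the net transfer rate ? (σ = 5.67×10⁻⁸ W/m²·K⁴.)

Q ≈ 3.23×10^5 W

For two large parallel gray plates, q = σ(T₁⁴ − T₂⁴) / (1/ε₁ + 1/ε₂ − 1).
1/ε₁ + 1/ε₂ − 1 = 1/0.73 + 1/0.77 − 1 = 1.669.
T₁⁴ − T₂⁴ = 4.82×10^12 − 2.11×10^12 = 2.72×10^12 K⁴.
q = 5.67×10⁻⁸ × 2.72×10^12 / 1.669 = 92300 W/m².
Q = q·A = 92300 × 3.5 = 3.23×10^5 W.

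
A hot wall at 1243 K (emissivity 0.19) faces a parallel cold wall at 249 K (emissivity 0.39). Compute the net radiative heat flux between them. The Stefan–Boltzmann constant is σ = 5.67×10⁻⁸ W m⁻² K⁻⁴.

q ≈ 19800 W/m²

For two large parallel gray plates, q = σ(T₁⁴ − T₂⁴) / (1/ε₁ + 1/ε₂ − 1).
1/ε₁ + 1/ε₂ − 1 = 1/0.19 + 1/0.39 − 1 = 6.827.
T₁⁴ − T₂⁴ = 2.39×10^12 − 3.84×10^9 = 2.38×10^12 K⁴.
q = 5.67×10⁻⁸ × 2.38×10^12 / 6.827 = 19800 W/m².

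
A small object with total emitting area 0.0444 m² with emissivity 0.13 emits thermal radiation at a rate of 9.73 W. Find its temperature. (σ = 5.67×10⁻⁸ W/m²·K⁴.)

T ≈ 415 K

From P = εσAT⁴, T = (P / εσA)^(1/4) = (9.73 / (0.13 × 5.67×10⁻⁸ × 0.0444))^(1/4).
T = (2.97×10^10)^(1/4) = 415 K.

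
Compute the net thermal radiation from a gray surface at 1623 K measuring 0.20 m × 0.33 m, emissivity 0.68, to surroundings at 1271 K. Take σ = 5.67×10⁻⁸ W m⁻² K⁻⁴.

A = 0.20 × 0.33 = 0.0660 m².
Q = εσA(T⁴ − T_s⁴). T⁴ − T_s⁴ = (1623)⁴ − (1271)⁴ = 6.94×10^12 − 2.61×10^12 = 4.33×10^12 K⁴.
Q = 0.68 × 5.67×10⁻⁸ × 0.0660 × 4.33×10^12 = 11000 W.

Q ≈ 11000 W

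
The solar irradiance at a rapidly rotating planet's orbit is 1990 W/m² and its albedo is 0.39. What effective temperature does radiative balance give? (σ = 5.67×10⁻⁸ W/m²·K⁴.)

Power absorbed = (1−a)S·πR²; power emitted = 4πR²σT⁴. Equating and cancelling πR²:
T = ((1−a)S / 4σ)^(1/4) = (1210 / (4 × 5.67×10⁻⁸))^(1/4) = (5.35×10^9)^(1/4).
T = 270 K.

T ≈ 270 K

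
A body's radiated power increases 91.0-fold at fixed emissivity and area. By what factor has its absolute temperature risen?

P ∝ T⁴ ⇒ T ∝ P^(1/4), so T scales by (91.0)^(1/4) = 3.09.

factor ≈ 3.09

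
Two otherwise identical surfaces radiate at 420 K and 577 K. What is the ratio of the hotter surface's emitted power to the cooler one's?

P ∝ T⁴, so the ratio is (577/420)⁴ = (1.374)⁴ = 3.56.

ratio ≈ 3.56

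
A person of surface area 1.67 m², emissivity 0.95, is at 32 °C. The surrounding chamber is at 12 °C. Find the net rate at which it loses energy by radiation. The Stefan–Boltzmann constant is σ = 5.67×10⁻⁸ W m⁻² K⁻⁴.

Convert: 32 °C = 305 K; 12 °C = 285 K.
Q = εσA(T⁴ − T_s⁴). T⁴ − T_s⁴ = (305)⁴ − (285)⁴ = 8.65×10^9 − 6.60×10^9 = 2.06×10^9 K⁴.
Q = 0.95 × 5.67×10⁻⁸ × 1.67 × 2.06×10^9 = 185 W.

Q ≈ 185 W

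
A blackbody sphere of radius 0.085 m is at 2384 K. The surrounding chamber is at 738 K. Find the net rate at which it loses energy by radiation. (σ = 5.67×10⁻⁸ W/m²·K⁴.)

Q ≈ 1.65×10^5 W

A = 4πr² = 4π × (0.085)² = 0.0908 m².
Q = σA(T⁴ − T_s⁴). T⁴ − T_s⁴ = (2384)⁴ − (738)⁴ = 3.23×10^13 − 2.97×10^11 = 3.20×10^13 K⁴.
Q = 5.67×10⁻⁸ × 0.0908 × 3.20×10^13 = 1.65×10^5 W.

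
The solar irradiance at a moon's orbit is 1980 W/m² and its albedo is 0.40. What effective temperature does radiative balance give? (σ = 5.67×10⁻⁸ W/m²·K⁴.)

T ≈ 269 K

Power absorbed = (1−a)S·πR²; power emitted = 4πR²σT⁴. Equating and cancelling πR²:
T = ((1−a)S / 4σ)^(1/4) = (1190 / (4 × 5.67×10⁻⁸))^(1/4) = (5.24×10^9)^(1/4).
T = 269 K.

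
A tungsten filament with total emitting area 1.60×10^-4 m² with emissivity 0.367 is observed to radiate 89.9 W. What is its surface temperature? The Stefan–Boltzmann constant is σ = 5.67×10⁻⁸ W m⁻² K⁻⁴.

T ≈ 2280 K

From P = εσAT⁴, T = (P / εσA)^(1/4) = (89.9 / (0.367 × 5.67×10⁻⁸ × 1.60×10^-4))^(1/4).
T = (2.70×10^13)^(1/4) = 2280 K.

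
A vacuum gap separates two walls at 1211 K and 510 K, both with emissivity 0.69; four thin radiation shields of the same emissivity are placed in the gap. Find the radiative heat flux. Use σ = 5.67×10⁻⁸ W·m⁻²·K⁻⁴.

q ≈ 12400 W/m²

Each of the 5 gaps contributes resistance (2/ε − 1) = 2/0.69 − 1 = 1.899; total = 9.493.
q = σ(T₁⁴ − T₂⁴) / 9.493 = 5.67×10⁻⁸ × 2.08×10^12 / 9.493 = 12400 W/m².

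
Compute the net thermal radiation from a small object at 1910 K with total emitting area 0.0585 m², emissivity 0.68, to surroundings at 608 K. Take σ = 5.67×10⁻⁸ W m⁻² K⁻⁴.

Q = εσA(T⁴ − T_s⁴). T⁴ − T_s⁴ = (1910)⁴ − (608)⁴ = 1.33×10^13 − 1.37×10^11 = 1.32×10^13 K⁴.
Q = 0.68 × 5.67×10⁻⁸ × 0.0585 × 1.32×10^13 = 29700 W.

Q ≈ 29700 W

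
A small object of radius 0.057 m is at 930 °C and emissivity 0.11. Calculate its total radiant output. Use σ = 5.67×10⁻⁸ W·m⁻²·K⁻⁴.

A = 4πr² = 4π × (0.057)² = 0.0408 m².
930 °C = 1203 K.
P = εσAT⁴ = 0.11 × 5.67×10⁻⁸ × 0.0408 × (1203)⁴ = 0.11 × 5.67×10⁻⁸ × 0.0408 × 2.09×10^12.
P = 533 W.

P ≈ 533 W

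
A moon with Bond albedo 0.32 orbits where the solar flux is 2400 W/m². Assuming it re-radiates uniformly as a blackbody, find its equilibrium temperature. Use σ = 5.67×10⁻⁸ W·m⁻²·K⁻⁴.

T ≈ 291 K

Power absorbed = (1−a)S·πR²; power emitted = 4πR²σT⁴. Equating and cancelling πR²:
T = ((1−a)S / 4σ)^(1/4) = (1630 / (4 × 5.67×10⁻⁸))^(1/4) = (7.20×10^9)^(1/4).
T = 291 K.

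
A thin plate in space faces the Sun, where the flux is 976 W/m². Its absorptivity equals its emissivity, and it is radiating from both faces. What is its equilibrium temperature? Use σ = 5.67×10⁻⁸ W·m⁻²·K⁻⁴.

Absorbed flux αS = emitted flux 2εσT⁴ per unit area; with α = ε this gives T = (S/2σ)^(1/4).
T = (976 / (2 × 5.67×10⁻⁸))^(1/4) = (8.61×10^9)^(1/4).
T = 305 K.

T ≈ 305 K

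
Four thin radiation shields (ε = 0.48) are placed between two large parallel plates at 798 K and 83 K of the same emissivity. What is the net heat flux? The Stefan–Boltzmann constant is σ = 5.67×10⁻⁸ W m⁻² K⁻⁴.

Each of the 5 gaps contributes resistance (2/ε − 1) = 2/0.48 − 1 = 3.167; total = 15.83.
q = σ(T₁⁴ − T₂⁴) / 15.83 = 5.67×10⁻⁸ × 4.05×10^11 / 15.83 = 1450 W/m².

q ≈ 1450 W/m²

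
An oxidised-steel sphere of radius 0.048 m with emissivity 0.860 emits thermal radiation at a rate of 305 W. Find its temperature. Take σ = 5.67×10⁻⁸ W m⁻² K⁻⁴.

T ≈ 682 K

A = 4πr² = 4π × (0.048)² = 0.0290 m².
From P = εσAT⁴, T = (P / εσA)^(1/4) = (305 / (0.860 × 5.67×10⁻⁸ × 0.0290))^(1/4).
T = (2.16×10^11)^(1/4) = 682 K.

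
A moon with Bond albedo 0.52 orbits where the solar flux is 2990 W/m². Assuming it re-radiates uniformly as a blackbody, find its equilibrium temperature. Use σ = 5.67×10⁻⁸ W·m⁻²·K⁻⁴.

Power absorbed = (1−a)S·πR²; power emitted = 4πR²σT⁴. Equating and cancelling πR²:
T = ((1−a)S / 4σ)^(1/4) = (1440 / (4 × 5.67×10⁻⁸))^(1/4) = (6.33×10^9)^(1/4).
T = 282 K.

T ≈ 282 K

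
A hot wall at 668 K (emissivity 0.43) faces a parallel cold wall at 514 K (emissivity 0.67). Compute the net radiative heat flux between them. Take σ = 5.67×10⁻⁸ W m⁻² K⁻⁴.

q ≈ 2600 W/m²

For two large parallel gray plates, q = σ(T₁⁴ − T₂⁴) / (1/ε₁ + 1/ε₂ − 1).
1/ε₁ + 1/ε₂ − 1 = 1/0.43 + 1/0.67 − 1 = 2.818.
T₁⁴ − T₂⁴ = 1.99×10^11 − 6.98×10^10 = 1.29×10^11 K⁴.
q = 5.67×10⁻⁸ × 1.29×10^11 / 2.818 = 2600 W/m².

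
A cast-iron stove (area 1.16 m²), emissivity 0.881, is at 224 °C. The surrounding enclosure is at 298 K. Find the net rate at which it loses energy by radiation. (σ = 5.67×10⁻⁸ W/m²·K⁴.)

Q ≈ 3080 W

Convert: 224 °C = 497 K.
Q = εσA(T⁴ − T_s⁴). T⁴ − T_s⁴ = (497)⁴ − (298)⁴ = 6.10×10^10 − 7.89×10^9 = 5.31×10^10 K⁴.
Q = 0.881 × 5.67×10⁻⁸ × 1.16 × 5.31×10^10 = 3080 W.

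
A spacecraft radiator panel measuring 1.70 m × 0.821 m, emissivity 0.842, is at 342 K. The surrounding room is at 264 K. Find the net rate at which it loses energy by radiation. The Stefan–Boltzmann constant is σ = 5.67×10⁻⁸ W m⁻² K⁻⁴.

A = 1.70 × 0.821 = 1.40 m².
Q = εσA(T⁴ − T_s⁴). T⁴ − T_s⁴ = (342)⁴ − (264)⁴ = 1.37×10^10 − 4.86×10^9 = 8.82×10^9 K⁴.
Q = 0.842 × 5.67×10⁻⁸ × 1.40 × 8.82×10^9 = 588 W.

Q ≈ 588 W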